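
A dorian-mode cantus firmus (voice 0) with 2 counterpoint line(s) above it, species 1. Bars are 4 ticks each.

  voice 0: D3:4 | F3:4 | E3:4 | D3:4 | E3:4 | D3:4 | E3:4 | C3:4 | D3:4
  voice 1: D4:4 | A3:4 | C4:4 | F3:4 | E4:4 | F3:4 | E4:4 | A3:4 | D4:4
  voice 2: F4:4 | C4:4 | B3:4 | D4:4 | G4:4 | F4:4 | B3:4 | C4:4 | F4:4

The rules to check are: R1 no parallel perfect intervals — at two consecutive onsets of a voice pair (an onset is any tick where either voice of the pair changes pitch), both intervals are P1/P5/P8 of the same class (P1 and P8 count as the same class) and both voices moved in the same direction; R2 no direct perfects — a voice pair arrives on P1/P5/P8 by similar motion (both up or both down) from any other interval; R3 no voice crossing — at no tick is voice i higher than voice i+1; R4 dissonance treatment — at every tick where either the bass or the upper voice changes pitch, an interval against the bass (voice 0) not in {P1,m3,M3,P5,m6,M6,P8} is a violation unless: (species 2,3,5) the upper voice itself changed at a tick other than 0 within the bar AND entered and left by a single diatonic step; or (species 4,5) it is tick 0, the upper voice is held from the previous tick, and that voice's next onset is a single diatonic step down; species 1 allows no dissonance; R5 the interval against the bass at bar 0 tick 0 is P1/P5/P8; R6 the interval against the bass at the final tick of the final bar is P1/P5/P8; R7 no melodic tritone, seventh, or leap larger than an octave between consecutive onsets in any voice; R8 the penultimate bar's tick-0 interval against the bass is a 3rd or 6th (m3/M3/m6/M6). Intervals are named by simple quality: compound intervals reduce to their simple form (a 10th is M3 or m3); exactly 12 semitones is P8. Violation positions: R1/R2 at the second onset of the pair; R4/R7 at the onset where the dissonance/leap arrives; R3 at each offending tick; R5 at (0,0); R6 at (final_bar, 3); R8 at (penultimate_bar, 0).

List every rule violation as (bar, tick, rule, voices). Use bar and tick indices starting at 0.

bar 0: v0=D3 v1=D4 v2=F4 downbeat m3
bar 1: v0=F3 v1=A3 v2=C4 downbeat P5
bar 2: v0=E3 v1=C4 v2=B3 downbeat P5
bar 3: v0=D3 v1=F3 v2=D4 downbeat P8
bar 4: v0=E3 v1=E4 v2=G4 downbeat m3
bar 5: v0=D3 v1=F3 v2=F4 downbeat m3
bar 6: v0=E3 v1=E4 v2=B3 downbeat P5
bar 7: v0=C3 v1=A3 v2=C4 downbeat P8
bar 8: v0=D3 v1=D4 v2=F4 downbeat m3
  -> R5 @ bar 0 tick 0 v(0, 2): opens on m3
  -> R1 @ bar 2 tick 0 v(0, 2): F3/C4 P5 -> E3/B3 P5 similar
  -> R3 @ bar 2 tick 0 v(1, 2): C4 above B3
  -> R3 @ bar 2 tick 1 v(1, 2): C4 above B3
  -> R3 @ bar 2 tick 2 v(1, 2): C4 above B3
  -> R3 @ bar 2 tick 3 v(1, 2): C4 above B3
  -> R2 @ bar 4 tick 0 v(0, 1): D3/F3 m3 -> E3/E4 P8 similar
  -> R7 @ bar 4 tick 0 v(1,): F3->E4 leap 11st
  -> R2 @ bar 5 tick 0 v(1, 2): E4/G4 m3 -> F3/F4 P8 similar
  -> R7 @ bar 5 tick 0 v(1,): E4->F3 leap 11st
  -> R2 @ bar 6 tick 0 v(0, 1): D3/F3 m3 -> E3/E4 P8 similar
  -> R3 @ bar 6 tick 0 v(1, 2): E4 above B3
  -> R7 @ bar 6 tick 0 v(1,): F3->E4 leap 11st
  -> R7 @ bar 6 tick 0 v(2,): F4->B3 leap 6st
  -> R3 @ bar 6 tick 1 v(1, 2): E4 above B3
  -> R3 @ bar 6 tick 2 v(1, 2): E4 above B3
  -> R3 @ bar 6 tick 3 v(1, 2): E4 above B3
  -> R8 @ bar 7 tick 0 v(0, 2): penult P8 not 3rd/6th
  -> R2 @ bar 8 tick 0 v(0, 1): C3/A3 M6 -> D3/D4 P8 similar
  -> R6 @ bar 8 tick 3 v(0, 2): closes on m3

(0, 0, R5, (0, 2))
(2, 0, R1, (0, 2))
(2, 0, R3, (1, 2))
(2, 1, R3, (1, 2))
(2, 2, R3, (1, 2))
(2, 3, R3, (1, 2))
(4, 0, R2, (0, 1))
(4, 0, R7, (1,))
(5, 0, R2, (1, 2))
(5, 0, R7, (1,))
(6, 0, R2, (0, 1))
(6, 0, R3, (1, 2))
(6, 0, R7, (1,))
(6, 0, R7, (2,))
(6, 1, R3, (1, 2))
(6, 2, R3, (1, 2))
(6, 3, R3, (1, 2))
(7, 0, R8, (0, 2))
(8, 0, R2, (0, 1))
(8, 3, R6, (0, 2))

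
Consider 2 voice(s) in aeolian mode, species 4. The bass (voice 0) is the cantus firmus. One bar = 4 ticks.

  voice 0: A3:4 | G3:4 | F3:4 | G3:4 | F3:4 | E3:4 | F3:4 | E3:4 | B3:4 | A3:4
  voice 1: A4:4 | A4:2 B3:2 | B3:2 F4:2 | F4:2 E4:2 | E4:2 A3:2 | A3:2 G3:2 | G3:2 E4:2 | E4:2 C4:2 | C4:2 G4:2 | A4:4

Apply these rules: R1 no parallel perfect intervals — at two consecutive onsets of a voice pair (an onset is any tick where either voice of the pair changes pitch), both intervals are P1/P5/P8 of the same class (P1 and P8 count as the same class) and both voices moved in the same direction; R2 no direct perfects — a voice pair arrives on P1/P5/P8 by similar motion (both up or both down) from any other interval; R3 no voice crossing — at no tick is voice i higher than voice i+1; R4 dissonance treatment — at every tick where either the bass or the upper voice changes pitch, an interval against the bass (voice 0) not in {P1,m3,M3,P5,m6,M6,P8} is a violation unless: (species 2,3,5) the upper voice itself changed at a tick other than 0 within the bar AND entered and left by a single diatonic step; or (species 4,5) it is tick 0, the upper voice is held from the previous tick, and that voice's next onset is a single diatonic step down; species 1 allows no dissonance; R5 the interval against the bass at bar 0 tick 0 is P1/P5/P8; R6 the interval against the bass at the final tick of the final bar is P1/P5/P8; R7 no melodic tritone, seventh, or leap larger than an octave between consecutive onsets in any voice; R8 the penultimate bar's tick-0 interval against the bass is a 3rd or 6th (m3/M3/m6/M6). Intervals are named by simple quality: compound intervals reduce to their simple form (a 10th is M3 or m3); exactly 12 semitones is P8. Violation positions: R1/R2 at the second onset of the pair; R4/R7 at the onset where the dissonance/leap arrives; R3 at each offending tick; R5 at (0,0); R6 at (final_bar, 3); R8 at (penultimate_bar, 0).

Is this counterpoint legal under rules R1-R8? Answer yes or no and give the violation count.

bar 0: v0=A3 v1=A4 (P8)
bar 1: v0=G3 v1=A4 (M2)
bar 2: v0=F3 v1=B3 (TT)
bar 3: v0=G3 v1=F4 (m7)
bar 4: v0=F3 v1=E4 (M7)
bar 5: v0=E3 v1=A3 (P4)
bar 6: v0=F3 v1=G3 (M2)
bar 7: v0=E3 v1=E4 (P8)
bar 8: v0=B3 v1=C4 (m2)
bar 9: v0=A3 v1=A4 (P8)
  R4 @ bar1.0: G3/A4 M2 untreated
  R7 @ bar1.2: A4->B3 leap 10st
  R4 @ bar2.0: F3/B3 TT untreated
  R7 @ bar2.2: B3->F4 leap 6st
  R4 @ bar4.0: F3/E4 M7 untreated
  R4 @ bar6.0: F3/G3 M2 untreated
  R4 @ bar6.2: F3/E4 M7 untreated
  R4 @ bar8.0: B3/C4 m2 untreated
  R8 @ bar8.0: penult m2 not 3rd/6th

No (9 violations)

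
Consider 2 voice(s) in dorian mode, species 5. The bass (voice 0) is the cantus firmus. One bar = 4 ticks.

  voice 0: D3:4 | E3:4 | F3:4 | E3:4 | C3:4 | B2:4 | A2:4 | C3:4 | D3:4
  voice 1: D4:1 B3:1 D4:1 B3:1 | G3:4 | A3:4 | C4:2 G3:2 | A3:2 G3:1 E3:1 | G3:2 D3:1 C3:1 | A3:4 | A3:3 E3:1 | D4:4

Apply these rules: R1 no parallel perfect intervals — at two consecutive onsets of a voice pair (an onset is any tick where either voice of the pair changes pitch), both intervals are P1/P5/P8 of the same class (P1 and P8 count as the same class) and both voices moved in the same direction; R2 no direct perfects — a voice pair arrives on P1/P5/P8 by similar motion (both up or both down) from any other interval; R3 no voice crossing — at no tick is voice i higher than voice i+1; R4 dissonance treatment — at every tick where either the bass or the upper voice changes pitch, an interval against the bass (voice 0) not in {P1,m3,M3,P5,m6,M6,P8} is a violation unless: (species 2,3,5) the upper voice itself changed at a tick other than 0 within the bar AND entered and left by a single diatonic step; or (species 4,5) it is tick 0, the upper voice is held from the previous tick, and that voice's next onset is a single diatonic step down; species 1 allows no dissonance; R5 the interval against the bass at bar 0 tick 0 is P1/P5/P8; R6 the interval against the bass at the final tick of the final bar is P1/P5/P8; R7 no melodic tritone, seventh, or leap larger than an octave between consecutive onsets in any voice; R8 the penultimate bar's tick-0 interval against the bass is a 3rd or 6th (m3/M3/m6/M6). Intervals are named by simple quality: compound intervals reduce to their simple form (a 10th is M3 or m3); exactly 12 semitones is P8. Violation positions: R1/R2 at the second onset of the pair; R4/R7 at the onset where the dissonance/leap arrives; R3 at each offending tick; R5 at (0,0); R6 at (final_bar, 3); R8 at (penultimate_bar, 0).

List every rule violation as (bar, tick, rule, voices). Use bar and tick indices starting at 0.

bar 0: v0=D3 v1=D4 downbeat P8
bar 1: v0=E3 v1=G3 downbeat m3
bar 2: v0=F3 v1=A3 downbeat M3
bar 3: v0=E3 v1=C4 downbeat m6
bar 4: v0=C3 v1=A3 downbeat M6
bar 5: v0=B2 v1=G3 downbeat m6
bar 6: v0=A2 v1=A3 downbeat P8
bar 7: v0=C3 v1=A3 downbeat M6
bar 8: v0=D3 v1=D4 downbeat P8
  -> R4 @ bar 5 tick 3 v(0, 1): B2/C3 m2 untreated
  -> R2 @ bar 8 tick 0 v(0, 1): C3/E3 M3 -> D3/D4 P8 similar
  -> R7 @ bar 8 tick 0 v(1,): E3->D4 leap 10st

(5, 3, R4, (0, 1))
(8, 0, R2, (0, 1))
(8, 0, R7, (1,))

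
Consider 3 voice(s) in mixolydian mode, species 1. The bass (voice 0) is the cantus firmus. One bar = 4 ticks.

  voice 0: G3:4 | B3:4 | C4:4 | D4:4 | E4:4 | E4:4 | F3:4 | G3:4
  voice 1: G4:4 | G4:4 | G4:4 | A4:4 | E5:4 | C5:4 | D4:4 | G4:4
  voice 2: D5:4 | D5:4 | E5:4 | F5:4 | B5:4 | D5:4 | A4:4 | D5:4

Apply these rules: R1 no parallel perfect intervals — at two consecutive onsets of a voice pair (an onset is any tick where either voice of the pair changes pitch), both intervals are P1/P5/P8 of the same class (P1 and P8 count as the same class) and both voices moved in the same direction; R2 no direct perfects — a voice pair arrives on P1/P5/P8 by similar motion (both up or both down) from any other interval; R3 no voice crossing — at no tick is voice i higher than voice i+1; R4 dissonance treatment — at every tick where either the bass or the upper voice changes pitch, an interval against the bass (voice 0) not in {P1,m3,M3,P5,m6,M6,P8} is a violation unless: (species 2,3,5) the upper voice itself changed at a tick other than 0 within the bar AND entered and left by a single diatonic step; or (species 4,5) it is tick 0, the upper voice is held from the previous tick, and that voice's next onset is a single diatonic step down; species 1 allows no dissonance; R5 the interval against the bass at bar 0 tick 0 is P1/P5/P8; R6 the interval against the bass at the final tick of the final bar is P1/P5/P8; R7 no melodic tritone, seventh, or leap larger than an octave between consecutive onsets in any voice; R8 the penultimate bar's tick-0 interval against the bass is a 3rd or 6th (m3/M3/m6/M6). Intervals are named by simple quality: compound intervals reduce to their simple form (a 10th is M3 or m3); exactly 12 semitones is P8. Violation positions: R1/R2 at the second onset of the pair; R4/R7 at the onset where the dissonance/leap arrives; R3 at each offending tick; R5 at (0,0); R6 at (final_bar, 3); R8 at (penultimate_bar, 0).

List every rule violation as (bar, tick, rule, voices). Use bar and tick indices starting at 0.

bar 0: v0=G3 v1=G4 v2=D5 downbeat P5
bar 1: v0=B3 v1=G4 v2=D5 downbeat m3
bar 2: v0=C4 v1=G4 v2=E5 downbeat M3
bar 3: v0=D4 v1=A4 v2=F5 downbeat m3
bar 4: v0=E4 v1=E5 v2=B5 downbeat P5
bar 5: v0=E4 v1=C5 v2=D5 downbeat m7
bar 6: v0=F3 v1=D4 v2=A4 downbeat M3
bar 7: v0=G3 v1=G4 v2=D5 downbeat P5
  -> R1 @ bar 3 tick 0 v(0, 1): C4/G4 P5 -> D4/A4 P5 similar
  -> R2 @ bar 4 tick 0 v(0, 1): D4/A4 P5 -> E4/E5 P8 similar
  -> R2 @ bar 4 tick 0 v(0, 2): D4/F5 m3 -> E4/B5 P5 similar
  -> R2 @ bar 4 tick 0 v(1, 2): A4/F5 m6 -> E5/B5 P5 similar
  -> R7 @ bar 4 tick 0 v(2,): F5->B5 leap 6st
  -> R4 @ bar 5 tick 0 v(0, 2): E4/D5 m7 untreated
  -> R2 @ bar 6 tick 0 v(1, 2): C5/D5 M2 -> D4/A4 P5 similar
  -> R7 @ bar 6 tick 0 v(0,): E4->F3 leap 11st
  -> R7 @ bar 6 tick 0 v(1,): C5->D4 leap 10st
  -> R1 @ bar 7 tick 0 v(1, 2): D4/A4 P5 -> G4/D5 P5 similar
  -> R2 @ bar 7 tick 0 v(0, 1): F3/D4 M6 -> G3/G4 P8 similar
  -> R2 @ bar 7 tick 0 v(0, 2): F3/A4 M3 -> G3/D5 P5 similar

(3, 0, R1, (0, 1))
(4, 0, R2, (0, 1))
(4, 0, R2, (0, 2))
(4, 0, R2, (1, 2))
(4, 0, R7, (2,))
(5, 0, R4, (0, 2))
(6, 0, R2, (1, 2))
(6, 0, R7, (0,))
(6, 0, R7, (1,))
(7, 0, R1, (1, 2))
(7, 0, R2, (0, 1))
(7, 0, R2, (0, 2))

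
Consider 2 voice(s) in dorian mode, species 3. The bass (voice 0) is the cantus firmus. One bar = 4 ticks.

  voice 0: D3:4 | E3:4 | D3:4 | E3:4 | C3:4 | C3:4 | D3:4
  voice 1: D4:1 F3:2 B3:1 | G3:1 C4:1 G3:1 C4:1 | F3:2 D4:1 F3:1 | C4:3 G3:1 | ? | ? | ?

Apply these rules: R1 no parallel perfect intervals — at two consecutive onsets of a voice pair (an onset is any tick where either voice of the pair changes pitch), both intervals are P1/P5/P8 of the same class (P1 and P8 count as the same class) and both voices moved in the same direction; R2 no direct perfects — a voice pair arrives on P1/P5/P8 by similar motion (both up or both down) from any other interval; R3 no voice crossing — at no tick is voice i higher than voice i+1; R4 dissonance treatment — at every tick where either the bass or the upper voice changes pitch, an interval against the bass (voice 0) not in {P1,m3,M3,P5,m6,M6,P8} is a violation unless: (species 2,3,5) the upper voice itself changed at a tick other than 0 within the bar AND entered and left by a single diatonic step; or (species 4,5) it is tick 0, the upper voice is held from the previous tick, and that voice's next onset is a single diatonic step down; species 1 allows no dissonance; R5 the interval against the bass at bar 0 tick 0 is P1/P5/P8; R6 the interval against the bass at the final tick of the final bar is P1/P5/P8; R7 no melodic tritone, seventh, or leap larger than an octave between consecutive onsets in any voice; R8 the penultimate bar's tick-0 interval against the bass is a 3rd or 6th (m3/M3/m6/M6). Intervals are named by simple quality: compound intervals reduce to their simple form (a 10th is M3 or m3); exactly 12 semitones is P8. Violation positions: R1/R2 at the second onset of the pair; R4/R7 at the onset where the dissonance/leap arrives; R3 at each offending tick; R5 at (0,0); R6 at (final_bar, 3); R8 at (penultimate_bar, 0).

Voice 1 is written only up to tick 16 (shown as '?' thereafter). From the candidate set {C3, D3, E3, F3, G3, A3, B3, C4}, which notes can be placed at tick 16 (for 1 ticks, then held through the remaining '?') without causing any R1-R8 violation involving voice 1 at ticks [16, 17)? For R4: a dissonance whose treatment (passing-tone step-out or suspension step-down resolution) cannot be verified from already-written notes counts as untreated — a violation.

C3: violates R2
D3: violates R4
E3: legal
F3: violates R4
G3: legal
A3: legal
B3: violates R4
C4: legal

{A3, C4, E3, G3}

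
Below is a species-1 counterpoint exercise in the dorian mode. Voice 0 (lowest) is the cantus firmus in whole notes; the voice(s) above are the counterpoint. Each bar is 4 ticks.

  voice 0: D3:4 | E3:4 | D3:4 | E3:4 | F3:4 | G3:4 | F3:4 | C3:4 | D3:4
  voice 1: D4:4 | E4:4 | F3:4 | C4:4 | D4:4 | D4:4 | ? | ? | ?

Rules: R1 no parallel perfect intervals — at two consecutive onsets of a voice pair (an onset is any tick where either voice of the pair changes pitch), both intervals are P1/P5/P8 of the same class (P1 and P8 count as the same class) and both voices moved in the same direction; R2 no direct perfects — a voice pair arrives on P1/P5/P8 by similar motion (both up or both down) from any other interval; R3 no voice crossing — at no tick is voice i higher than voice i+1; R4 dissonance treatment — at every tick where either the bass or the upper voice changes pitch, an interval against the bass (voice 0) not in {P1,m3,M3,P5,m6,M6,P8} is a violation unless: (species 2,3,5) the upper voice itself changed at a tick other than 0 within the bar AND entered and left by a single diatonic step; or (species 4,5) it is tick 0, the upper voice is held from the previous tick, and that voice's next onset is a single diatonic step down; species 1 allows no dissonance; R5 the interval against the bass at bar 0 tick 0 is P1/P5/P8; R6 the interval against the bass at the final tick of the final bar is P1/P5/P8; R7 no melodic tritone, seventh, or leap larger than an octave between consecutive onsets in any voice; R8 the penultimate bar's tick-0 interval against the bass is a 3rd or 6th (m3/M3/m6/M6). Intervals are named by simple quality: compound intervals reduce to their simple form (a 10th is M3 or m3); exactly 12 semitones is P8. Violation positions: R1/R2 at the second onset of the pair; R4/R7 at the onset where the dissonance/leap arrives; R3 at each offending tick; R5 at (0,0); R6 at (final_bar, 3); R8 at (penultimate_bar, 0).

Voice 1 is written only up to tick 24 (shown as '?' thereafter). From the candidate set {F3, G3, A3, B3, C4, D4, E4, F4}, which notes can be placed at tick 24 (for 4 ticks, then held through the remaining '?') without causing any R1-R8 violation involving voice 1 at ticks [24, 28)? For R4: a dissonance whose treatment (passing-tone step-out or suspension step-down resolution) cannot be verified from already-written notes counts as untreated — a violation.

{A3, D4, F4}

F3: violates R2
G3: violates R4
A3: legal
B3: violates R4
C4: violates R1
D4: legal
E4: violates R4
F4: legal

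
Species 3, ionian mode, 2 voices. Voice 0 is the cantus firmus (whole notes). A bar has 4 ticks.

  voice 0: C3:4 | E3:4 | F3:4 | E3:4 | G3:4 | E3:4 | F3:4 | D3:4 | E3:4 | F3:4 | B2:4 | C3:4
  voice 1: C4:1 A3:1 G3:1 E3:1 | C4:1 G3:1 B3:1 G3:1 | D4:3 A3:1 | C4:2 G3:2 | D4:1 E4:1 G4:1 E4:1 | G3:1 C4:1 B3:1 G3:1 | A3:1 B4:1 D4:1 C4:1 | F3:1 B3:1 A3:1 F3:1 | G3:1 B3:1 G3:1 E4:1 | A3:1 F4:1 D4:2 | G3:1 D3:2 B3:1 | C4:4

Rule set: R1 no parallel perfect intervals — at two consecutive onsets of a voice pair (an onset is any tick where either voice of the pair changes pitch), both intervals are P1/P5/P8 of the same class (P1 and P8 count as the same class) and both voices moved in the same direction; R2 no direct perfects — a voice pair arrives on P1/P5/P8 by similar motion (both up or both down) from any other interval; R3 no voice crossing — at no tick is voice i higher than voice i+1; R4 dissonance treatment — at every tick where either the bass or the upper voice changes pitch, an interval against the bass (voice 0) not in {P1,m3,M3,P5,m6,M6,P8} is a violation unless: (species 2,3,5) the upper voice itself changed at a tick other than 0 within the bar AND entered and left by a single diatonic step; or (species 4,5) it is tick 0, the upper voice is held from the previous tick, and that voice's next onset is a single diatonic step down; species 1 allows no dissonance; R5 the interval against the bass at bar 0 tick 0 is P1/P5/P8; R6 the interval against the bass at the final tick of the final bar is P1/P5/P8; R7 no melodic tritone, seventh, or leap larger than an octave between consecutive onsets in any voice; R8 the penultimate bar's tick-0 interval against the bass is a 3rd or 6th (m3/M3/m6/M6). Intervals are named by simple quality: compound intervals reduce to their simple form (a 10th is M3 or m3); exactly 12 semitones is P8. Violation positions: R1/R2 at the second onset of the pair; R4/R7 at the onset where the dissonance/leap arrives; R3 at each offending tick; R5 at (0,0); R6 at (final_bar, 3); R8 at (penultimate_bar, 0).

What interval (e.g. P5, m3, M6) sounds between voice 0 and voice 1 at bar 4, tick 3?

voice 0=G3 voice 1=E4 -> M6

M6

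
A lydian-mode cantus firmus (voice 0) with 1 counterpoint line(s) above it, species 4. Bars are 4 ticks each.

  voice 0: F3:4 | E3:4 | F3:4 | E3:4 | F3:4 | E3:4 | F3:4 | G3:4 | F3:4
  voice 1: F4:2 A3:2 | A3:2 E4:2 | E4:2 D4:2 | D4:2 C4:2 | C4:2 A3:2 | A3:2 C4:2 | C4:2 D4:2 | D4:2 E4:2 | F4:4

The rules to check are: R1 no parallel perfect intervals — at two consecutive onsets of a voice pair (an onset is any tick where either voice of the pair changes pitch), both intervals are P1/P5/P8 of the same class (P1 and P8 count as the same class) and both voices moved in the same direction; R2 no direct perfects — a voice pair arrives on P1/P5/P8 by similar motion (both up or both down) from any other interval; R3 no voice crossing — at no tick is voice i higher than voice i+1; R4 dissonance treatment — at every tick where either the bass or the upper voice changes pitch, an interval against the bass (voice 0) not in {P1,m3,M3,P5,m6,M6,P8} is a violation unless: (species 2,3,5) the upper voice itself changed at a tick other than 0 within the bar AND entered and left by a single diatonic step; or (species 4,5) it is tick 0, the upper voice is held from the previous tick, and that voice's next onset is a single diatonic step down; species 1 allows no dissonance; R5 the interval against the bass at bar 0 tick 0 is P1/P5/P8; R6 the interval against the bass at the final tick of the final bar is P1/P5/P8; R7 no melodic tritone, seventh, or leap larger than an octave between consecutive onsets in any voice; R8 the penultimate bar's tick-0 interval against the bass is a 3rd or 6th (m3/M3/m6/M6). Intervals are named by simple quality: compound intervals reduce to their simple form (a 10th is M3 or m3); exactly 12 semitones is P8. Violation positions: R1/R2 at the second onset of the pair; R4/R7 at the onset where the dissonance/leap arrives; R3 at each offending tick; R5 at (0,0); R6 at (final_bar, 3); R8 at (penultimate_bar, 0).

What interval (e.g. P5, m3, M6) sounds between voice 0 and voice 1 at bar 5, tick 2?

voice 0=E3 voice 1=C4 -> m6

m6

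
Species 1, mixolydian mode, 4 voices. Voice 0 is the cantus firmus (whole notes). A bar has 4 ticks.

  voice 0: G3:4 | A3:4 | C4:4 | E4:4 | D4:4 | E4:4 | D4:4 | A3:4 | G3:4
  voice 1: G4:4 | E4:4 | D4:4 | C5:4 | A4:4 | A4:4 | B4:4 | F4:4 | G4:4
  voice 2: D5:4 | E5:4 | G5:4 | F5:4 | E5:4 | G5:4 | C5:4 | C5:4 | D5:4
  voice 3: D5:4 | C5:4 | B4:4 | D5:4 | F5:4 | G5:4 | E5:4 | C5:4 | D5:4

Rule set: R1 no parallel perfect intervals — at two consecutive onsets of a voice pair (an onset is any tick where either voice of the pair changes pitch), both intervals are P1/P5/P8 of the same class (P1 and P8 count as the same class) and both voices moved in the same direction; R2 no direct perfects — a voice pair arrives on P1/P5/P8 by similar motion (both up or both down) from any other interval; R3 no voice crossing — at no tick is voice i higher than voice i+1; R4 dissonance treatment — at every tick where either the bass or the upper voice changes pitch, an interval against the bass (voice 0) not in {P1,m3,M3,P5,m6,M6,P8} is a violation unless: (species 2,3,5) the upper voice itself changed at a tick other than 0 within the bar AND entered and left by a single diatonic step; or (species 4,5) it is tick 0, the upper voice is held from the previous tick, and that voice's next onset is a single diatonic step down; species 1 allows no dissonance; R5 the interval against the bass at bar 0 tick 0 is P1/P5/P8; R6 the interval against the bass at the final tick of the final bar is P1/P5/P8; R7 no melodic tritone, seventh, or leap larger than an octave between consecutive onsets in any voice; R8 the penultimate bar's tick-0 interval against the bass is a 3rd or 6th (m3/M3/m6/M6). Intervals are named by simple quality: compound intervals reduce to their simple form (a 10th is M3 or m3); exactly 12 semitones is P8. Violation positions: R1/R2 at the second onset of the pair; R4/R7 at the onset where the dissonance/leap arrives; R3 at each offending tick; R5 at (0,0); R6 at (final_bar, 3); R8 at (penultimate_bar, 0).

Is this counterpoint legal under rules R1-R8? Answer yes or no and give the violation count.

bar 0: v0=G3 v1=G4 v2=D5 v3=D5 (P5)
bar 1: v0=A3 v1=E4 v2=E5 v3=C5 (m3)
bar 2: v0=C4 v1=D4 v2=G5 v3=B4 (M7)
bar 3: v0=E4 v1=C5 v2=F5 v3=D5 (m7)
bar 4: v0=D4 v1=A4 v2=E5 v3=F5 (m3)
bar 5: v0=E4 v1=A4 v2=G5 v3=G5 (m3)
bar 6: v0=D4 v1=B4 v2=C5 v3=E5 (M2)
bar 7: v0=A3 v1=F4 v2=C5 v3=C5 (m3)
bar 8: v0=G3 v1=G4 v2=D5 v3=D5 (P5)
  R1 @ bar1.0: G3/D5 P5 -> A3/E5 P5 similar
  R3 @ bar1.0: E5 above C5
  R3 @ bar1.1: E5 above C5
  R3 @ bar1.2: E5 above C5
  R3 @ bar1.3: E5 above C5
  R1 @ bar2.0: A3/E5 P5 -> C4/G5 P5 similar
  R3 @ bar2.0: G5 above B4
  R4 @ bar2.0: C4/D4 M2 untreated
  R4 @ bar2.0: C4/B4 M7 untreated
  R3 @ bar2.1: G5 above B4
  R3 @ bar2.2: G5 above B4
  R3 @ bar2.3: G5 above B4
  R3 @ bar3.0: F5 above D5
  R4 @ bar3.0: E4/F5 m2 untreated
  R4 @ bar3.0: E4/D5 m7 untreated
  R7 @ bar3.0: D4->C5 leap 10st
  R3 @ bar3.1: F5 above D5
  R3 @ bar3.2: F5 above D5
  R3 @ bar3.3: F5 above D5
  R2 @ bar4.0: E4/C5 m6 -> D4/A4 P5 similar
  R2 @ bar4.0: C5/F5 P4 -> A4/E5 P5 similar
  R4 @ bar4.0: D4/E5 M2 untreated
  R2 @ bar5.0: E5/F5 m2 -> G5/G5 P1 similar
  R4 @ bar5.0: E4/A4 P4 untreated
  R4 @ bar6.0: D4/C5 m7 untreated
  R4 @ bar6.0: D4/E5 M2 untreated
  R2 @ bar7.0: B4/E5 P4 -> F4/C5 P5 similar
  R7 @ bar7.0: B4->F4 leap 6st
  R1 @ bar8.0: F4/C5 P5 -> G4/D5 P5 similar
  R1 @ bar8.0: F4/C5 P5 -> G4/D5 P5 similar
  R1 @ bar8.0: C5/C5 P1 -> D5/D5 P1 similar

No (31 violations)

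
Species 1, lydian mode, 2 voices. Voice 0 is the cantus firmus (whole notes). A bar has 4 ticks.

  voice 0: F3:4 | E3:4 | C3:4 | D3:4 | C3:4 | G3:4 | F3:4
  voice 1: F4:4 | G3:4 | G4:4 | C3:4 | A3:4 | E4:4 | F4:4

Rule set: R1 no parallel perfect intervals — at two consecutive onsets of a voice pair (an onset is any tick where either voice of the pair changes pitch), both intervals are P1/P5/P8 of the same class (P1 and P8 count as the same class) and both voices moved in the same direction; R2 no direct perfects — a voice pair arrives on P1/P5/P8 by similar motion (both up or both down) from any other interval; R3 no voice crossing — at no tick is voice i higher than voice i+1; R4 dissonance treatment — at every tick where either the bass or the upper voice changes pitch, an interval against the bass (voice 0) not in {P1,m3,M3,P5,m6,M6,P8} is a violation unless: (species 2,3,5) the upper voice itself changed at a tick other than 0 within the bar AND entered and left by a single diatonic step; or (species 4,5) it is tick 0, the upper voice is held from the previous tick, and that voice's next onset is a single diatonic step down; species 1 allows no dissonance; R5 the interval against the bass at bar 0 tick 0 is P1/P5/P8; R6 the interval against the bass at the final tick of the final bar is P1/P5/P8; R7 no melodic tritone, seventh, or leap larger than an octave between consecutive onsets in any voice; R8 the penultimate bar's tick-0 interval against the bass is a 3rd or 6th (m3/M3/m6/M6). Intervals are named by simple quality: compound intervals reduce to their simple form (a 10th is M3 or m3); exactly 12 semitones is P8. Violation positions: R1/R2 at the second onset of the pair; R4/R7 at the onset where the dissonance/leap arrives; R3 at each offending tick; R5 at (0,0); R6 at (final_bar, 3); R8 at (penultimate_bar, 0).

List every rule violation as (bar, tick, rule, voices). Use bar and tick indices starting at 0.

(1, 0, R7, (1,))
(3, 0, R3, (0, 1))
(3, 0, R4, (0, 1))
(3, 0, R7, (1,))
(3, 1, R3, (0, 1))
(3, 2, R3, (0, 1))
(3, 3, R3, (0, 1))

bar 0: v0=F3 v1=F4 downbeat P8
bar 1: v0=E3 v1=G3 downbeat m3
bar 2: v0=C3 v1=G4 downbeat P5
bar 3: v0=D3 v1=C3 downbeat M2
bar 4: v0=C3 v1=A3 downbeat M6
bar 5: v0=G3 v1=E4 downbeat M6
bar 6: v0=F3 v1=F4 downbeat P8
  -> R7 @ bar 1 tick 0 v(1,): F4->G3 leap 10st
  -> R3 @ bar 3 tick 0 v(0, 1): D3 above C3
  -> R4 @ bar 3 tick 0 v(0, 1): D3/C3 M2 untreated
  -> R7 @ bar 3 tick 0 v(1,): G4->C3 leap 19st
  -> R3 @ bar 3 tick 1 v(0, 1): D3 above C3
  -> R3 @ bar 3 tick 2 v(0, 1): D3 above C3
  -> R3 @ bar 3 tick 3 v(0, 1): D3 above C3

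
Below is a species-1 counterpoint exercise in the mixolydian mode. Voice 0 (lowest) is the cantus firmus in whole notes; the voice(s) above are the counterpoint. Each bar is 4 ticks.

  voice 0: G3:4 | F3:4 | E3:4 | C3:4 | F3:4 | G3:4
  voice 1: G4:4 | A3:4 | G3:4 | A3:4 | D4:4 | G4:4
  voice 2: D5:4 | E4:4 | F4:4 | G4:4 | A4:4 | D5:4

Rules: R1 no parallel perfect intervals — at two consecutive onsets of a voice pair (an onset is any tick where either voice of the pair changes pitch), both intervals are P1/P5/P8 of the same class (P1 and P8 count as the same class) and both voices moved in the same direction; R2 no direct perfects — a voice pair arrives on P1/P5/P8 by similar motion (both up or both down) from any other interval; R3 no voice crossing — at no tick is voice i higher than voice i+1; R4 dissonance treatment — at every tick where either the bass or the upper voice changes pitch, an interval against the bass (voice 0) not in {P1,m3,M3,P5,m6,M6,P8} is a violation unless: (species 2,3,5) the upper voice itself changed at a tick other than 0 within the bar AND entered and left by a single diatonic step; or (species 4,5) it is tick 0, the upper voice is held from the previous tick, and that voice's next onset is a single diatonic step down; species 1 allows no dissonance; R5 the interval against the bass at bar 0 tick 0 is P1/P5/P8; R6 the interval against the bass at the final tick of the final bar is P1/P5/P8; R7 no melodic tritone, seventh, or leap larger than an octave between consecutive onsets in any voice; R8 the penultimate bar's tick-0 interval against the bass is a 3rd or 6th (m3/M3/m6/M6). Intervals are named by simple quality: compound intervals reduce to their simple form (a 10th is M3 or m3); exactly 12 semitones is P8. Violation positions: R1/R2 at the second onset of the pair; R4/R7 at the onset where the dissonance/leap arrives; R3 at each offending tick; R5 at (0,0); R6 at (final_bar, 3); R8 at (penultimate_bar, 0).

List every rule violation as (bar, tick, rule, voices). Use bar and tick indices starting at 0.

(1, 0, R1, (1, 2))
(1, 0, R4, (0, 2))
(1, 0, R7, (1,))
(1, 0, R7, (2,))
(2, 0, R4, (0, 2))
(4, 0, R2, (1, 2))
(5, 0, R1, (1, 2))
(5, 0, R2, (0, 1))
(5, 0, R2, (0, 2))

bar 0: v0=G3 v1=G4 v2=D5 downbeat P5
bar 1: v0=F3 v1=A3 v2=E4 downbeat M7
bar 2: v0=E3 v1=G3 v2=F4 downbeat m2
bar 3: v0=C3 v1=A3 v2=G4 downbeat P5
bar 4: v0=F3 v1=D4 v2=A4 downbeat M3
bar 5: v0=G3 v1=G4 v2=D5 downbeat P5
  -> R1 @ bar 1 tick 0 v(1, 2): G4/D5 P5 -> A3/E4 P5 similar
  -> R4 @ bar 1 tick 0 v(0, 2): F3/E4 M7 untreated
  -> R7 @ bar 1 tick 0 v(1,): G4->A3 leap 10st
  -> R7 @ bar 1 tick 0 v(2,): D5->E4 leap 10st
  -> R4 @ bar 2 tick 0 v(0, 2): E3/F4 m2 untreated
  -> R2 @ bar 4 tick 0 v(1, 2): A3/G4 m7 -> D4/A4 P5 similar
  -> R1 @ bar 5 tick 0 v(1, 2): D4/A4 P5 -> G4/D5 P5 similar
  -> R2 @ bar 5 tick 0 v(0, 1): F3/D4 M6 -> G3/G4 P8 similar
  -> R2 @ bar 5 tick 0 v(0, 2): F3/A4 M3 -> G3/D5 P5 similar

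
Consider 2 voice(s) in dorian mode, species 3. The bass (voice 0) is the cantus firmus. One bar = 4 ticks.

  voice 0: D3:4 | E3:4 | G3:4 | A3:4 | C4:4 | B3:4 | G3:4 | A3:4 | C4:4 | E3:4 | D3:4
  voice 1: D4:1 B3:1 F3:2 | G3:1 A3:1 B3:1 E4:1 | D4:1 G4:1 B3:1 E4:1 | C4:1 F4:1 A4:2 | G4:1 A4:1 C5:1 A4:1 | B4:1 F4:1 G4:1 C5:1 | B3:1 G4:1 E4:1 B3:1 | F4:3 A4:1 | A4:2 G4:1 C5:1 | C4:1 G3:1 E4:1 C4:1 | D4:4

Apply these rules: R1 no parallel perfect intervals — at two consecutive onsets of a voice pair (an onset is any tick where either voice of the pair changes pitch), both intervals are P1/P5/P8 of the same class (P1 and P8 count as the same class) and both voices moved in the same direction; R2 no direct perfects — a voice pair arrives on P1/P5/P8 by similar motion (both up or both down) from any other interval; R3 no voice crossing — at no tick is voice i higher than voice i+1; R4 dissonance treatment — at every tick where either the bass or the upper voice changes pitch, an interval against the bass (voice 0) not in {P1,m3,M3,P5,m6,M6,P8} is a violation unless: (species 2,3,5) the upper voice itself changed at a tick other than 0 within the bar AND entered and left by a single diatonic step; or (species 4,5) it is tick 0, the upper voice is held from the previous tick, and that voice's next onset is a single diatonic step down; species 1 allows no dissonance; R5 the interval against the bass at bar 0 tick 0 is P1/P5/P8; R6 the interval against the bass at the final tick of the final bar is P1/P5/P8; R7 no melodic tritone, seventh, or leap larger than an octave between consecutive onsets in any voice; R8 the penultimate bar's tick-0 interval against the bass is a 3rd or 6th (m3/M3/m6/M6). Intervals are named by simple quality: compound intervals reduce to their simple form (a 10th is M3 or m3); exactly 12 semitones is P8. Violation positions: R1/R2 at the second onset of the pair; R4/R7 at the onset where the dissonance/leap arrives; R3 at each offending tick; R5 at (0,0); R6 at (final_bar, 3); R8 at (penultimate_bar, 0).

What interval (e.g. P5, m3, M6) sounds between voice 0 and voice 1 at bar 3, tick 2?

P8

voice 0=A3 voice 1=A4 -> P8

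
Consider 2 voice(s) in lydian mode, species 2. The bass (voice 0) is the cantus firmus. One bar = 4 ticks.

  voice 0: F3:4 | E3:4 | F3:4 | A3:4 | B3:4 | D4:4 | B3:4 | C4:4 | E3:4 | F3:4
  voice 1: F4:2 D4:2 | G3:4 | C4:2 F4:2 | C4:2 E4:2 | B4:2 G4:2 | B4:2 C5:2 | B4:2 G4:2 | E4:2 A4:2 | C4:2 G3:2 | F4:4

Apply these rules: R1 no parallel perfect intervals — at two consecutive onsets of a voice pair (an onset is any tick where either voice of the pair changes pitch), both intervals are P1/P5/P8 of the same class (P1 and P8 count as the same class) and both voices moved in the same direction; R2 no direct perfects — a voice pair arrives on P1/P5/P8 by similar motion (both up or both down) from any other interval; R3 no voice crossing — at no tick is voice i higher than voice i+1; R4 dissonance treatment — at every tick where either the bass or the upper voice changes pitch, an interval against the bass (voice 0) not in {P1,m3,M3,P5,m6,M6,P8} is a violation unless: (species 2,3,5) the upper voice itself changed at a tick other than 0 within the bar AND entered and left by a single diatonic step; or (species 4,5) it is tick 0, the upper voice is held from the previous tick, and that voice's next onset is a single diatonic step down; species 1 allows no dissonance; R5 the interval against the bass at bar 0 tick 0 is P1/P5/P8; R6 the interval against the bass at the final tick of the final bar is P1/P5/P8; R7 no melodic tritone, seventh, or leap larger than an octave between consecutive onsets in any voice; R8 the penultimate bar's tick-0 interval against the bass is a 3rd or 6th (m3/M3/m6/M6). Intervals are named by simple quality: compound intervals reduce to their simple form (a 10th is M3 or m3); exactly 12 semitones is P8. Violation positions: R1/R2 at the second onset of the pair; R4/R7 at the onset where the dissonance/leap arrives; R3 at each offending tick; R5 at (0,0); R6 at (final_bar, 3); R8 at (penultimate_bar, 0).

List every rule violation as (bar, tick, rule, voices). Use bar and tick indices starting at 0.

(2, 0, R2, (0, 1))
(4, 0, R2, (0, 1))
(6, 0, R2, (0, 1))
(9, 0, R2, (0, 1))
(9, 0, R7, (1,))

bar 0: v0=F3 v1=F4 downbeat P8
bar 1: v0=E3 v1=G3 downbeat m3
bar 2: v0=F3 v1=C4 downbeat P5
bar 3: v0=A3 v1=C4 downbeat m3
bar 4: v0=B3 v1=B4 downbeat P8
bar 5: v0=D4 v1=B4 downbeat M6
bar 6: v0=B3 v1=B4 downbeat P8
bar 7: v0=C4 v1=E4 downbeat M3
bar 8: v0=E3 v1=C4 downbeat m6
bar 9: v0=F3 v1=F4 downbeat P8
  -> R2 @ bar 2 tick 0 v(0, 1): E3/G3 m3 -> F3/C4 P5 similar
  -> R2 @ bar 4 tick 0 v(0, 1): A3/E4 P5 -> B3/B4 P8 similar
  -> R2 @ bar 6 tick 0 v(0, 1): D4/C5 m7 -> B3/B4 P8 similar
  -> R2 @ bar 9 tick 0 v(0, 1): E3/G3 m3 -> F3/F4 P8 similar
  -> R7 @ bar 9 tick 0 v(1,): G3->F4 leap 10st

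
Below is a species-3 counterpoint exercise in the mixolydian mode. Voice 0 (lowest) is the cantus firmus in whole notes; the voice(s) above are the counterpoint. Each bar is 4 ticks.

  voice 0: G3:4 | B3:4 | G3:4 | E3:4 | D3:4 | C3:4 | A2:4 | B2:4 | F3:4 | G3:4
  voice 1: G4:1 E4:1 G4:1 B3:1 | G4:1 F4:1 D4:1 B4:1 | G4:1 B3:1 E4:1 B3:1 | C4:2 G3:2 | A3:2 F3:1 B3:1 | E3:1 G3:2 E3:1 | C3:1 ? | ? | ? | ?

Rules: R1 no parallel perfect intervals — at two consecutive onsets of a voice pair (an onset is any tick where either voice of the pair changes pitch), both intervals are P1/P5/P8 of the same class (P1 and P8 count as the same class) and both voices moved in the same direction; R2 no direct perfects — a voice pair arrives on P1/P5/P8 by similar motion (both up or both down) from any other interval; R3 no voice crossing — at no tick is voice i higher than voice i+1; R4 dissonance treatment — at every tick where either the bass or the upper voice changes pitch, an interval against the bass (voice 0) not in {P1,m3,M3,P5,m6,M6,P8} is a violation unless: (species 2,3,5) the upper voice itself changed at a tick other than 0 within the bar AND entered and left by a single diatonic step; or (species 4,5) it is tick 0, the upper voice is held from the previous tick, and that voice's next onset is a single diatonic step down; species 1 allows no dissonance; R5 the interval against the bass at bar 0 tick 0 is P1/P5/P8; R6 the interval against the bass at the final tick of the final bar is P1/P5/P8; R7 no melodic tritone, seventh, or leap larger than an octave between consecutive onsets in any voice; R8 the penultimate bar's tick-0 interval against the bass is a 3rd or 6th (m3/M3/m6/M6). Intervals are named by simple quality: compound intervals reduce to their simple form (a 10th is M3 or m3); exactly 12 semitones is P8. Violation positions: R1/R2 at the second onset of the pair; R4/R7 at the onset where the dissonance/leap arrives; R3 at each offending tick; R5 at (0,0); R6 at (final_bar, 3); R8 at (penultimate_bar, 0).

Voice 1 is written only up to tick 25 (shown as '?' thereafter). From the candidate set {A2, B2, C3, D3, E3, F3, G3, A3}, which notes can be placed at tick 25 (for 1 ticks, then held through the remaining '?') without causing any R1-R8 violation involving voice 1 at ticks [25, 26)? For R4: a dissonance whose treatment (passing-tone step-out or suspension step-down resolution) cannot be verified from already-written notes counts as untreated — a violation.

{A2, A3, C3, E3, F3}

A2: legal
B2: violates R4
C3: legal
D3: violates R4
E3: legal
F3: legal
G3: violates R4
A3: legal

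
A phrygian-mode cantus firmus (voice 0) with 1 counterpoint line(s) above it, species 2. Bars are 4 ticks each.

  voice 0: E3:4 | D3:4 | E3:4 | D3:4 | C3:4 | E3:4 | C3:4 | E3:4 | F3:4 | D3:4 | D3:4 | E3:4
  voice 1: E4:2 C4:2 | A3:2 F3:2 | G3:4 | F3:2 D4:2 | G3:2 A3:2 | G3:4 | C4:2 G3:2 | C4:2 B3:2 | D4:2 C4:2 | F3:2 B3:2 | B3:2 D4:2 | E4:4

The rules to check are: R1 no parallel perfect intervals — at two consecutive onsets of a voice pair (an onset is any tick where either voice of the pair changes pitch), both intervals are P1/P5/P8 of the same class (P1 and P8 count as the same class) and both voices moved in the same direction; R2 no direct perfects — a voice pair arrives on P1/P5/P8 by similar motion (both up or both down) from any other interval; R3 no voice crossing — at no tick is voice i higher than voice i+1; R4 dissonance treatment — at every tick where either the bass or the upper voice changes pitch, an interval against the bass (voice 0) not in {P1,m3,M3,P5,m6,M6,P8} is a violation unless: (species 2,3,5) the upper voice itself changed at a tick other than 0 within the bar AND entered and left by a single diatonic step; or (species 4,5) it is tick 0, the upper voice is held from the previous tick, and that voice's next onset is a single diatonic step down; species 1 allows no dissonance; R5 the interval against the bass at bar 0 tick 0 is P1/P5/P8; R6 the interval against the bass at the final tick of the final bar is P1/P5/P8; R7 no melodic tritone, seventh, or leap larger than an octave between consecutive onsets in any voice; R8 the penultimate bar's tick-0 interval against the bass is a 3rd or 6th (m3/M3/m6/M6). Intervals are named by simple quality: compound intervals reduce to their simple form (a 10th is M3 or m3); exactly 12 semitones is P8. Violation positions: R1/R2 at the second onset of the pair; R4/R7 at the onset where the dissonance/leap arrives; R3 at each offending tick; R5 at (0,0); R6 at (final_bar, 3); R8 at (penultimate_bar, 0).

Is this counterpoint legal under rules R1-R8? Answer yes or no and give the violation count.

No (4 violations)

bar 0: v0=E3 v1=E4 (P8)
bar 1: v0=D3 v1=A3 (P5)
bar 2: v0=E3 v1=G3 (m3)
bar 3: v0=D3 v1=F3 (m3)
bar 4: v0=C3 v1=G3 (P5)
bar 5: v0=E3 v1=G3 (m3)
bar 6: v0=C3 v1=C4 (P8)
bar 7: v0=E3 v1=C4 (m6)
bar 8: v0=F3 v1=D4 (M6)
bar 9: v0=D3 v1=F3 (m3)
bar 10: v0=D3 v1=B3 (M6)
bar 11: v0=E3 v1=E4 (P8)
  R2 @ bar1.0: E3/C4 m6 -> D3/A3 P5 similar
  R2 @ bar4.0: D3/D4 P8 -> C3/G3 P5 similar
  R7 @ bar9.2: F3->B3 leap 6st
  R1 @ bar11.0: D3/D4 P8 -> E3/E4 P8 similar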